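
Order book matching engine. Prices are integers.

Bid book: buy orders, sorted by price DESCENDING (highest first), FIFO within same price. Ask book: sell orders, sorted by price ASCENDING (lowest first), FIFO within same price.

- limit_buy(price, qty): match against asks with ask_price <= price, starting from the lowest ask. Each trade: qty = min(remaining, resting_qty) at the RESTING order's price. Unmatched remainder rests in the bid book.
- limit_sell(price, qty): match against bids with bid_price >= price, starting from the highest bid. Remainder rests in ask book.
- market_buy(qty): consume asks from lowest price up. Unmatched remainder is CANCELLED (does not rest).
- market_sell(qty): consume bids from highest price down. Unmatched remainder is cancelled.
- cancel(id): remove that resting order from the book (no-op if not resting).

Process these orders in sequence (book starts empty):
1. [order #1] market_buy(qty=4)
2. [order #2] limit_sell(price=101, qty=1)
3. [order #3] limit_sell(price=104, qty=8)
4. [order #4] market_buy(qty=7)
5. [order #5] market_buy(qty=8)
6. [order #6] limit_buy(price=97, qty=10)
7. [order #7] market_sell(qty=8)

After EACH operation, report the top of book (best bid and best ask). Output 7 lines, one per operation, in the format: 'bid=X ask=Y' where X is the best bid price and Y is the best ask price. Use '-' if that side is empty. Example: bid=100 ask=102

Answer: bid=- ask=-
bid=- ask=101
bid=- ask=101
bid=- ask=104
bid=- ask=-
bid=97 ask=-
bid=97 ask=-

Derivation:
After op 1 [order #1] market_buy(qty=4): fills=none; bids=[-] asks=[-]
After op 2 [order #2] limit_sell(price=101, qty=1): fills=none; bids=[-] asks=[#2:1@101]
After op 3 [order #3] limit_sell(price=104, qty=8): fills=none; bids=[-] asks=[#2:1@101 #3:8@104]
After op 4 [order #4] market_buy(qty=7): fills=#4x#2:1@101 #4x#3:6@104; bids=[-] asks=[#3:2@104]
After op 5 [order #5] market_buy(qty=8): fills=#5x#3:2@104; bids=[-] asks=[-]
After op 6 [order #6] limit_buy(price=97, qty=10): fills=none; bids=[#6:10@97] asks=[-]
After op 7 [order #7] market_sell(qty=8): fills=#6x#7:8@97; bids=[#6:2@97] asks=[-]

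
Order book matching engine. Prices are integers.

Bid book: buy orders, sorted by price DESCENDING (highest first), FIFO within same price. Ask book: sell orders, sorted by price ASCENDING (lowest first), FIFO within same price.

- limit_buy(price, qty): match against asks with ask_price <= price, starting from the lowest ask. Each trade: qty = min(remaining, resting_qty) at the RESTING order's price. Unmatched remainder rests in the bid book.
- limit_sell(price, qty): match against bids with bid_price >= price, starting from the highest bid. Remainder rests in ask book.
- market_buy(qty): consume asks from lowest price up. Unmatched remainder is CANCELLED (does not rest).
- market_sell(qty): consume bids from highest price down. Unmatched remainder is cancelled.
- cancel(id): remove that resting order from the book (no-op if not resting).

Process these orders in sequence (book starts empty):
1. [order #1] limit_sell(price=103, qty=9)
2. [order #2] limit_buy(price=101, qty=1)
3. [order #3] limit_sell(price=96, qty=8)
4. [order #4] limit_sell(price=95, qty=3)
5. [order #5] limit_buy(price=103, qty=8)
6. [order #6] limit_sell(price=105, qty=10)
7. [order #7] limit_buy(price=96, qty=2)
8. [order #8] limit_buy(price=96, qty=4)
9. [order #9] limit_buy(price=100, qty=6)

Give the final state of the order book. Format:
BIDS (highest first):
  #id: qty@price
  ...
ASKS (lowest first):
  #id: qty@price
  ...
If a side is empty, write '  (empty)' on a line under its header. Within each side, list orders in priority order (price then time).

After op 1 [order #1] limit_sell(price=103, qty=9): fills=none; bids=[-] asks=[#1:9@103]
After op 2 [order #2] limit_buy(price=101, qty=1): fills=none; bids=[#2:1@101] asks=[#1:9@103]
After op 3 [order #3] limit_sell(price=96, qty=8): fills=#2x#3:1@101; bids=[-] asks=[#3:7@96 #1:9@103]
After op 4 [order #4] limit_sell(price=95, qty=3): fills=none; bids=[-] asks=[#4:3@95 #3:7@96 #1:9@103]
After op 5 [order #5] limit_buy(price=103, qty=8): fills=#5x#4:3@95 #5x#3:5@96; bids=[-] asks=[#3:2@96 #1:9@103]
After op 6 [order #6] limit_sell(price=105, qty=10): fills=none; bids=[-] asks=[#3:2@96 #1:9@103 #6:10@105]
After op 7 [order #7] limit_buy(price=96, qty=2): fills=#7x#3:2@96; bids=[-] asks=[#1:9@103 #6:10@105]
After op 8 [order #8] limit_buy(price=96, qty=4): fills=none; bids=[#8:4@96] asks=[#1:9@103 #6:10@105]
After op 9 [order #9] limit_buy(price=100, qty=6): fills=none; bids=[#9:6@100 #8:4@96] asks=[#1:9@103 #6:10@105]

Answer: BIDS (highest first):
  #9: 6@100
  #8: 4@96
ASKS (lowest first):
  #1: 9@103
  #6: 10@105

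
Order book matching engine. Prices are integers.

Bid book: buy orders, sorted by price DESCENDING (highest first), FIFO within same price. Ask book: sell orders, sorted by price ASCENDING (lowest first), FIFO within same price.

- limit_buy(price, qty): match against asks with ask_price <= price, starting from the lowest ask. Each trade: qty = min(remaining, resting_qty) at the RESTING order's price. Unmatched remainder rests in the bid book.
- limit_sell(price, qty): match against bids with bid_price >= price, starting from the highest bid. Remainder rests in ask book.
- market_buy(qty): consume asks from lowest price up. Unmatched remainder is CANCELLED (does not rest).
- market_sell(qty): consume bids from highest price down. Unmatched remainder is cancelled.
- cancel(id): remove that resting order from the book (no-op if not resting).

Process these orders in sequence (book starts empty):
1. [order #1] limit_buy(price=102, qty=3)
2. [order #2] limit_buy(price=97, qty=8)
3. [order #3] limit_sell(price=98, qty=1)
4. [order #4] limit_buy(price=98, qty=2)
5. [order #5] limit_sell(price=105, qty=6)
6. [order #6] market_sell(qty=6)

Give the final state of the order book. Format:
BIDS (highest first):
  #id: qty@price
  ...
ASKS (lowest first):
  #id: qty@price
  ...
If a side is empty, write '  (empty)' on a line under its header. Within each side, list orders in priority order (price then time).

After op 1 [order #1] limit_buy(price=102, qty=3): fills=none; bids=[#1:3@102] asks=[-]
After op 2 [order #2] limit_buy(price=97, qty=8): fills=none; bids=[#1:3@102 #2:8@97] asks=[-]
After op 3 [order #3] limit_sell(price=98, qty=1): fills=#1x#3:1@102; bids=[#1:2@102 #2:8@97] asks=[-]
After op 4 [order #4] limit_buy(price=98, qty=2): fills=none; bids=[#1:2@102 #4:2@98 #2:8@97] asks=[-]
After op 5 [order #5] limit_sell(price=105, qty=6): fills=none; bids=[#1:2@102 #4:2@98 #2:8@97] asks=[#5:6@105]
After op 6 [order #6] market_sell(qty=6): fills=#1x#6:2@102 #4x#6:2@98 #2x#6:2@97; bids=[#2:6@97] asks=[#5:6@105]

Answer: BIDS (highest first):
  #2: 6@97
ASKS (lowest first):
  #5: 6@105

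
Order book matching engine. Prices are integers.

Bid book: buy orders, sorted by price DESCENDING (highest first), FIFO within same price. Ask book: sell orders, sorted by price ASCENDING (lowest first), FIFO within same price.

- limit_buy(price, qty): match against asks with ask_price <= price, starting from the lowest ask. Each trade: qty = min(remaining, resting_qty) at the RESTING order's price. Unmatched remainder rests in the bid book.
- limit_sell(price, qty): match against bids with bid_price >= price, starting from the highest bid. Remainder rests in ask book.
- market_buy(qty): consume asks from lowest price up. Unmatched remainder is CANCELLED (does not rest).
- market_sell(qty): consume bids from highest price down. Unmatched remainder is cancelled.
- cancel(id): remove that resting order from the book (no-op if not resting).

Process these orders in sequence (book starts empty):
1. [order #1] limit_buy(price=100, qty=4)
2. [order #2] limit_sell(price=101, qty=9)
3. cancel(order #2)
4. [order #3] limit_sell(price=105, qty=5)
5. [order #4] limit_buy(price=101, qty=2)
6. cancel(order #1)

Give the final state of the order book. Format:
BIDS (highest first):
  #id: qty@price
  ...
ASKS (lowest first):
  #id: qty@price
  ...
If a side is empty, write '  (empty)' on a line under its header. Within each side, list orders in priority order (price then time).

Answer: BIDS (highest first):
  #4: 2@101
ASKS (lowest first):
  #3: 5@105

Derivation:
After op 1 [order #1] limit_buy(price=100, qty=4): fills=none; bids=[#1:4@100] asks=[-]
After op 2 [order #2] limit_sell(price=101, qty=9): fills=none; bids=[#1:4@100] asks=[#2:9@101]
After op 3 cancel(order #2): fills=none; bids=[#1:4@100] asks=[-]
After op 4 [order #3] limit_sell(price=105, qty=5): fills=none; bids=[#1:4@100] asks=[#3:5@105]
After op 5 [order #4] limit_buy(price=101, qty=2): fills=none; bids=[#4:2@101 #1:4@100] asks=[#3:5@105]
After op 6 cancel(order #1): fills=none; bids=[#4:2@101] asks=[#3:5@105]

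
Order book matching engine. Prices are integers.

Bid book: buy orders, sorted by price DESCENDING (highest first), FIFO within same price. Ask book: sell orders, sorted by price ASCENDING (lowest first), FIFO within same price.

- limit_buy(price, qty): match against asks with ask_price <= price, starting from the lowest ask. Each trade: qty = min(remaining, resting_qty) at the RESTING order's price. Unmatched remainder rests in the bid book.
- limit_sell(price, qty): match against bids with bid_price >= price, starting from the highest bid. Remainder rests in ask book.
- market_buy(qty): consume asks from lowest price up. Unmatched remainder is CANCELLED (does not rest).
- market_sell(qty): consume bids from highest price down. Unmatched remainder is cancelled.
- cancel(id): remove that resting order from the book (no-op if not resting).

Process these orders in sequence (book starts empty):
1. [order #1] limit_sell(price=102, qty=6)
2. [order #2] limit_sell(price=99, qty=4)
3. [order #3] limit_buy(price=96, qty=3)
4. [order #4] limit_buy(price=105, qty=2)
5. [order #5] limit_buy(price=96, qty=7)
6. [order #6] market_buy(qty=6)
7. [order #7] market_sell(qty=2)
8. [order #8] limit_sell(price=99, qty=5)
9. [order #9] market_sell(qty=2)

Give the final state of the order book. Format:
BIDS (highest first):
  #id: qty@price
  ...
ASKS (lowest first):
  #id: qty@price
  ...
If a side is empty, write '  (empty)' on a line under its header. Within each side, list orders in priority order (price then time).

After op 1 [order #1] limit_sell(price=102, qty=6): fills=none; bids=[-] asks=[#1:6@102]
After op 2 [order #2] limit_sell(price=99, qty=4): fills=none; bids=[-] asks=[#2:4@99 #1:6@102]
After op 3 [order #3] limit_buy(price=96, qty=3): fills=none; bids=[#3:3@96] asks=[#2:4@99 #1:6@102]
After op 4 [order #4] limit_buy(price=105, qty=2): fills=#4x#2:2@99; bids=[#3:3@96] asks=[#2:2@99 #1:6@102]
After op 5 [order #5] limit_buy(price=96, qty=7): fills=none; bids=[#3:3@96 #5:7@96] asks=[#2:2@99 #1:6@102]
After op 6 [order #6] market_buy(qty=6): fills=#6x#2:2@99 #6x#1:4@102; bids=[#3:3@96 #5:7@96] asks=[#1:2@102]
After op 7 [order #7] market_sell(qty=2): fills=#3x#7:2@96; bids=[#3:1@96 #5:7@96] asks=[#1:2@102]
After op 8 [order #8] limit_sell(price=99, qty=5): fills=none; bids=[#3:1@96 #5:7@96] asks=[#8:5@99 #1:2@102]
After op 9 [order #9] market_sell(qty=2): fills=#3x#9:1@96 #5x#9:1@96; bids=[#5:6@96] asks=[#8:5@99 #1:2@102]

Answer: BIDS (highest first):
  #5: 6@96
ASKS (lowest first):
  #8: 5@99
  #1: 2@102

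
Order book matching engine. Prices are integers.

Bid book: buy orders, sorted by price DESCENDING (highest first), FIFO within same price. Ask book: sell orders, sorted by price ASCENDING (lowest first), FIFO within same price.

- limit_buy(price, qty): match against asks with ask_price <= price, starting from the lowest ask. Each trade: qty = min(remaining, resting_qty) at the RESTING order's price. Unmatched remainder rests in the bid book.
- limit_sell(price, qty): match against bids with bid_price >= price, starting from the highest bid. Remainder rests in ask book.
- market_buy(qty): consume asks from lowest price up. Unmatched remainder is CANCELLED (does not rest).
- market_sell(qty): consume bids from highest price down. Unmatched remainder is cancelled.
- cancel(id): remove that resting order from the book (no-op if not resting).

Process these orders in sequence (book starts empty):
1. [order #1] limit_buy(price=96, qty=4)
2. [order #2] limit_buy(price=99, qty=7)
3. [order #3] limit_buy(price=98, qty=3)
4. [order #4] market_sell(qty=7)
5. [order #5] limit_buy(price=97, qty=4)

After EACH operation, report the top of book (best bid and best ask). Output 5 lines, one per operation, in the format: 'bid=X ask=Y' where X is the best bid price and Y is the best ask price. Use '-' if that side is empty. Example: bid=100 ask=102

Answer: bid=96 ask=-
bid=99 ask=-
bid=99 ask=-
bid=98 ask=-
bid=98 ask=-

Derivation:
After op 1 [order #1] limit_buy(price=96, qty=4): fills=none; bids=[#1:4@96] asks=[-]
After op 2 [order #2] limit_buy(price=99, qty=7): fills=none; bids=[#2:7@99 #1:4@96] asks=[-]
After op 3 [order #3] limit_buy(price=98, qty=3): fills=none; bids=[#2:7@99 #3:3@98 #1:4@96] asks=[-]
After op 4 [order #4] market_sell(qty=7): fills=#2x#4:7@99; bids=[#3:3@98 #1:4@96] asks=[-]
After op 5 [order #5] limit_buy(price=97, qty=4): fills=none; bids=[#3:3@98 #5:4@97 #1:4@96] asks=[-]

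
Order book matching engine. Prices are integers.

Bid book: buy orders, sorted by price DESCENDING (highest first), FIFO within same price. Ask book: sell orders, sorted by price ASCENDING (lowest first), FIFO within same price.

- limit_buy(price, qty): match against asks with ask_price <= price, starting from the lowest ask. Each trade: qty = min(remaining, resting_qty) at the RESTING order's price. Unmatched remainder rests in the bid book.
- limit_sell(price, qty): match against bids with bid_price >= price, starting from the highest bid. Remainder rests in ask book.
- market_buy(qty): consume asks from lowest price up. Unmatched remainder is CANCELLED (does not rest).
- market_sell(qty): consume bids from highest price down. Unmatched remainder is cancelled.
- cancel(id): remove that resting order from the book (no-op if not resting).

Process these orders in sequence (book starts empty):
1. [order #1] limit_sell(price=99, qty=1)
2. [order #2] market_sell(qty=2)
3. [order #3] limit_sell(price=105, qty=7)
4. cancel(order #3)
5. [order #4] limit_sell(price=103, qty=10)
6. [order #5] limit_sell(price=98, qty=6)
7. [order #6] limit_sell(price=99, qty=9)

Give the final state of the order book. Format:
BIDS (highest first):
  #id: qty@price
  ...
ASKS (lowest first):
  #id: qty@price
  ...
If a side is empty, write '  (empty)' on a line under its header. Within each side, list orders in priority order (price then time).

Answer: BIDS (highest first):
  (empty)
ASKS (lowest first):
  #5: 6@98
  #1: 1@99
  #6: 9@99
  #4: 10@103

Derivation:
After op 1 [order #1] limit_sell(price=99, qty=1): fills=none; bids=[-] asks=[#1:1@99]
After op 2 [order #2] market_sell(qty=2): fills=none; bids=[-] asks=[#1:1@99]
After op 3 [order #3] limit_sell(price=105, qty=7): fills=none; bids=[-] asks=[#1:1@99 #3:7@105]
After op 4 cancel(order #3): fills=none; bids=[-] asks=[#1:1@99]
After op 5 [order #4] limit_sell(price=103, qty=10): fills=none; bids=[-] asks=[#1:1@99 #4:10@103]
After op 6 [order #5] limit_sell(price=98, qty=6): fills=none; bids=[-] asks=[#5:6@98 #1:1@99 #4:10@103]
After op 7 [order #6] limit_sell(price=99, qty=9): fills=none; bids=[-] asks=[#5:6@98 #1:1@99 #6:9@99 #4:10@103]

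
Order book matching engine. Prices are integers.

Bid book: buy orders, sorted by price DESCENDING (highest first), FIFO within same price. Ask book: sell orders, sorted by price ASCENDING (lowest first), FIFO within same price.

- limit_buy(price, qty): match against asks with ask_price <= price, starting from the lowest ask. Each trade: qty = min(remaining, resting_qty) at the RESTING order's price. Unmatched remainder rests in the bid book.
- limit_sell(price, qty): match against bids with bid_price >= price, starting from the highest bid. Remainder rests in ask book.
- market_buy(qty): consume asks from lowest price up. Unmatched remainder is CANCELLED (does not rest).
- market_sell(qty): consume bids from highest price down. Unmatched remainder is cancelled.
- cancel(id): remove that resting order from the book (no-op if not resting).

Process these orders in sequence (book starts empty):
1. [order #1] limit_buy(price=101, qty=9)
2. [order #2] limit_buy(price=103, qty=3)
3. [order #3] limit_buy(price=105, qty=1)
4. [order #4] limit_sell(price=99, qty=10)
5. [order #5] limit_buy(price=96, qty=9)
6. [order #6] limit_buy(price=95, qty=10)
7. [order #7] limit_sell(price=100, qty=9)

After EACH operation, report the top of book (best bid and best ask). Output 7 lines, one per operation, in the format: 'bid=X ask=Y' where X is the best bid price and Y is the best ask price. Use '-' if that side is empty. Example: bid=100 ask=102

After op 1 [order #1] limit_buy(price=101, qty=9): fills=none; bids=[#1:9@101] asks=[-]
After op 2 [order #2] limit_buy(price=103, qty=3): fills=none; bids=[#2:3@103 #1:9@101] asks=[-]
After op 3 [order #3] limit_buy(price=105, qty=1): fills=none; bids=[#3:1@105 #2:3@103 #1:9@101] asks=[-]
After op 4 [order #4] limit_sell(price=99, qty=10): fills=#3x#4:1@105 #2x#4:3@103 #1x#4:6@101; bids=[#1:3@101] asks=[-]
After op 5 [order #5] limit_buy(price=96, qty=9): fills=none; bids=[#1:3@101 #5:9@96] asks=[-]
After op 6 [order #6] limit_buy(price=95, qty=10): fills=none; bids=[#1:3@101 #5:9@96 #6:10@95] asks=[-]
After op 7 [order #7] limit_sell(price=100, qty=9): fills=#1x#7:3@101; bids=[#5:9@96 #6:10@95] asks=[#7:6@100]

Answer: bid=101 ask=-
bid=103 ask=-
bid=105 ask=-
bid=101 ask=-
bid=101 ask=-
bid=101 ask=-
bid=96 ask=100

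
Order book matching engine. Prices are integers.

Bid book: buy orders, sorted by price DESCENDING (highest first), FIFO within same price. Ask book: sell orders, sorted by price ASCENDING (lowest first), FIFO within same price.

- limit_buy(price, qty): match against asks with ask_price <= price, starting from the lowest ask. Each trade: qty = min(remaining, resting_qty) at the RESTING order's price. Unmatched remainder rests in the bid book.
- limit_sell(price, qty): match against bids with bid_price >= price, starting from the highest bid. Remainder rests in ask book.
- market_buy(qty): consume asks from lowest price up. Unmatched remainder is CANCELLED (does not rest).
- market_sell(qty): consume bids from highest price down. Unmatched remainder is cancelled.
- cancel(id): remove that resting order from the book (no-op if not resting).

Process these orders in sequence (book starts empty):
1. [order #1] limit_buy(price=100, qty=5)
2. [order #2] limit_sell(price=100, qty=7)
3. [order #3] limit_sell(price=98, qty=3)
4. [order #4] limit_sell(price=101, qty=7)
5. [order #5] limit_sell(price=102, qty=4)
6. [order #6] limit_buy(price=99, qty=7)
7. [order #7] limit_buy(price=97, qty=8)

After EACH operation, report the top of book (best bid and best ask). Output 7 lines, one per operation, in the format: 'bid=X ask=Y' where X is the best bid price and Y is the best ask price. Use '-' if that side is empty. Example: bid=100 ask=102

Answer: bid=100 ask=-
bid=- ask=100
bid=- ask=98
bid=- ask=98
bid=- ask=98
bid=99 ask=100
bid=99 ask=100

Derivation:
After op 1 [order #1] limit_buy(price=100, qty=5): fills=none; bids=[#1:5@100] asks=[-]
After op 2 [order #2] limit_sell(price=100, qty=7): fills=#1x#2:5@100; bids=[-] asks=[#2:2@100]
After op 3 [order #3] limit_sell(price=98, qty=3): fills=none; bids=[-] asks=[#3:3@98 #2:2@100]
After op 4 [order #4] limit_sell(price=101, qty=7): fills=none; bids=[-] asks=[#3:3@98 #2:2@100 #4:7@101]
After op 5 [order #5] limit_sell(price=102, qty=4): fills=none; bids=[-] asks=[#3:3@98 #2:2@100 #4:7@101 #5:4@102]
After op 6 [order #6] limit_buy(price=99, qty=7): fills=#6x#3:3@98; bids=[#6:4@99] asks=[#2:2@100 #4:7@101 #5:4@102]
After op 7 [order #7] limit_buy(price=97, qty=8): fills=none; bids=[#6:4@99 #7:8@97] asks=[#2:2@100 #4:7@101 #5:4@102]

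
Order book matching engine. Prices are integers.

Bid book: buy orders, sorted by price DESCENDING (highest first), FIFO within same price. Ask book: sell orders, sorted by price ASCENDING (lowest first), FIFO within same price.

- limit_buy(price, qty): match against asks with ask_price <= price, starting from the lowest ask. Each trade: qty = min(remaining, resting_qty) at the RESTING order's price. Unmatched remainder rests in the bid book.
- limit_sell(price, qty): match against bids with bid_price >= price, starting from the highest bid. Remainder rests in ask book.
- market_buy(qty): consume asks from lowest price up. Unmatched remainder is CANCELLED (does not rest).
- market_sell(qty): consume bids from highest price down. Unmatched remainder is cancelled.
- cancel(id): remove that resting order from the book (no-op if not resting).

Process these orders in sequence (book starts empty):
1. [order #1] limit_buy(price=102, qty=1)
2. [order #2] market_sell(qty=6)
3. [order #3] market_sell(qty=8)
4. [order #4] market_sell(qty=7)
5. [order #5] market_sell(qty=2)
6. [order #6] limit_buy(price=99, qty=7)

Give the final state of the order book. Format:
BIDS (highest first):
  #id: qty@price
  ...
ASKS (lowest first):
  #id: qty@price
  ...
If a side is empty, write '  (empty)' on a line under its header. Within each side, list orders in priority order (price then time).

After op 1 [order #1] limit_buy(price=102, qty=1): fills=none; bids=[#1:1@102] asks=[-]
After op 2 [order #2] market_sell(qty=6): fills=#1x#2:1@102; bids=[-] asks=[-]
After op 3 [order #3] market_sell(qty=8): fills=none; bids=[-] asks=[-]
After op 4 [order #4] market_sell(qty=7): fills=none; bids=[-] asks=[-]
After op 5 [order #5] market_sell(qty=2): fills=none; bids=[-] asks=[-]
After op 6 [order #6] limit_buy(price=99, qty=7): fills=none; bids=[#6:7@99] asks=[-]

Answer: BIDS (highest first):
  #6: 7@99
ASKS (lowest first):
  (empty)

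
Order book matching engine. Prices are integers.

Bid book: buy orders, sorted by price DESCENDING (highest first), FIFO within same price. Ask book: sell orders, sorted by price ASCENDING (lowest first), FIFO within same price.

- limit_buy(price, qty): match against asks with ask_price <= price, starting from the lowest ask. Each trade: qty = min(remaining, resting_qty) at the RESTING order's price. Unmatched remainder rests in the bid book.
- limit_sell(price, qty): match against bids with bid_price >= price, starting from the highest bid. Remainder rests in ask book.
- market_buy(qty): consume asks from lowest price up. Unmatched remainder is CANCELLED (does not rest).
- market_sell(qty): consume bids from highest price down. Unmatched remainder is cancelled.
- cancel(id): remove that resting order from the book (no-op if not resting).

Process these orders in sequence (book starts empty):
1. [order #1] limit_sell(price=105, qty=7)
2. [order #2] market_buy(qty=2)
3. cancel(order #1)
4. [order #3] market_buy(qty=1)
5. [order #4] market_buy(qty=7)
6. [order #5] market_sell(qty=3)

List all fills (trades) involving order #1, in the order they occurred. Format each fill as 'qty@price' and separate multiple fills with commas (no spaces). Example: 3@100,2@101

After op 1 [order #1] limit_sell(price=105, qty=7): fills=none; bids=[-] asks=[#1:7@105]
After op 2 [order #2] market_buy(qty=2): fills=#2x#1:2@105; bids=[-] asks=[#1:5@105]
After op 3 cancel(order #1): fills=none; bids=[-] asks=[-]
After op 4 [order #3] market_buy(qty=1): fills=none; bids=[-] asks=[-]
After op 5 [order #4] market_buy(qty=7): fills=none; bids=[-] asks=[-]
After op 6 [order #5] market_sell(qty=3): fills=none; bids=[-] asks=[-]

Answer: 2@105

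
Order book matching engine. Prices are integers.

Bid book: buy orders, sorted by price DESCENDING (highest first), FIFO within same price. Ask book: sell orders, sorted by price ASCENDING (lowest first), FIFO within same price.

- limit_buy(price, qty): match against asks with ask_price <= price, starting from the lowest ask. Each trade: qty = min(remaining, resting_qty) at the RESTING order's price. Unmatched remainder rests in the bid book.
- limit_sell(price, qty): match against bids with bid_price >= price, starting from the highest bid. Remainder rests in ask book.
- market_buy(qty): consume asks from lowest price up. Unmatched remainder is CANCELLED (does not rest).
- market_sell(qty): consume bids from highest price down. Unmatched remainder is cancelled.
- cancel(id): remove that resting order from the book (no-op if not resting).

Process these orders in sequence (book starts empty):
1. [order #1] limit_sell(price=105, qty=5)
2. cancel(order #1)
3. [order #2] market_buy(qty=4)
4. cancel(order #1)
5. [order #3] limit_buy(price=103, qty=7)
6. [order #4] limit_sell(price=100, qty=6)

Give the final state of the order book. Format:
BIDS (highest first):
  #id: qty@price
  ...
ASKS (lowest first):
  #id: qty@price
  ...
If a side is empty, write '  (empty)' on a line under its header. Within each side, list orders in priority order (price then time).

After op 1 [order #1] limit_sell(price=105, qty=5): fills=none; bids=[-] asks=[#1:5@105]
After op 2 cancel(order #1): fills=none; bids=[-] asks=[-]
After op 3 [order #2] market_buy(qty=4): fills=none; bids=[-] asks=[-]
After op 4 cancel(order #1): fills=none; bids=[-] asks=[-]
After op 5 [order #3] limit_buy(price=103, qty=7): fills=none; bids=[#3:7@103] asks=[-]
After op 6 [order #4] limit_sell(price=100, qty=6): fills=#3x#4:6@103; bids=[#3:1@103] asks=[-]

Answer: BIDS (highest first):
  #3: 1@103
ASKS (lowest first):
  (empty)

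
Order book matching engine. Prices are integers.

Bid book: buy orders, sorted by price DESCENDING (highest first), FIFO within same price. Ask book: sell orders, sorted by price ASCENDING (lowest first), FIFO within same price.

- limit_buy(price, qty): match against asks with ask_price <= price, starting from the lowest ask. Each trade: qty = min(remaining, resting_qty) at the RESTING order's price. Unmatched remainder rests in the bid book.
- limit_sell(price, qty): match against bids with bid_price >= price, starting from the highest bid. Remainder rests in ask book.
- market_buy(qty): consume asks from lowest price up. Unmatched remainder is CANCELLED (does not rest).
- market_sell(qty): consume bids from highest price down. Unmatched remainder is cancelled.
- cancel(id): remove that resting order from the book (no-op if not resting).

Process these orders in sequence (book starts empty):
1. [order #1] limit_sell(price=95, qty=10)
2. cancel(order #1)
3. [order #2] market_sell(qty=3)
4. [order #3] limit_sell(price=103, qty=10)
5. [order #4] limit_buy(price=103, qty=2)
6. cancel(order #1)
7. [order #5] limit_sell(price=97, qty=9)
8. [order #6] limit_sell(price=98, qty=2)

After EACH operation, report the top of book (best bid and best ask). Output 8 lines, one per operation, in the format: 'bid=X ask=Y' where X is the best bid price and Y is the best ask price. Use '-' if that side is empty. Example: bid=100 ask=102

Answer: bid=- ask=95
bid=- ask=-
bid=- ask=-
bid=- ask=103
bid=- ask=103
bid=- ask=103
bid=- ask=97
bid=- ask=97

Derivation:
After op 1 [order #1] limit_sell(price=95, qty=10): fills=none; bids=[-] asks=[#1:10@95]
After op 2 cancel(order #1): fills=none; bids=[-] asks=[-]
After op 3 [order #2] market_sell(qty=3): fills=none; bids=[-] asks=[-]
After op 4 [order #3] limit_sell(price=103, qty=10): fills=none; bids=[-] asks=[#3:10@103]
After op 5 [order #4] limit_buy(price=103, qty=2): fills=#4x#3:2@103; bids=[-] asks=[#3:8@103]
After op 6 cancel(order #1): fills=none; bids=[-] asks=[#3:8@103]
After op 7 [order #5] limit_sell(price=97, qty=9): fills=none; bids=[-] asks=[#5:9@97 #3:8@103]
After op 8 [order #6] limit_sell(price=98, qty=2): fills=none; bids=[-] asks=[#5:9@97 #6:2@98 #3:8@103]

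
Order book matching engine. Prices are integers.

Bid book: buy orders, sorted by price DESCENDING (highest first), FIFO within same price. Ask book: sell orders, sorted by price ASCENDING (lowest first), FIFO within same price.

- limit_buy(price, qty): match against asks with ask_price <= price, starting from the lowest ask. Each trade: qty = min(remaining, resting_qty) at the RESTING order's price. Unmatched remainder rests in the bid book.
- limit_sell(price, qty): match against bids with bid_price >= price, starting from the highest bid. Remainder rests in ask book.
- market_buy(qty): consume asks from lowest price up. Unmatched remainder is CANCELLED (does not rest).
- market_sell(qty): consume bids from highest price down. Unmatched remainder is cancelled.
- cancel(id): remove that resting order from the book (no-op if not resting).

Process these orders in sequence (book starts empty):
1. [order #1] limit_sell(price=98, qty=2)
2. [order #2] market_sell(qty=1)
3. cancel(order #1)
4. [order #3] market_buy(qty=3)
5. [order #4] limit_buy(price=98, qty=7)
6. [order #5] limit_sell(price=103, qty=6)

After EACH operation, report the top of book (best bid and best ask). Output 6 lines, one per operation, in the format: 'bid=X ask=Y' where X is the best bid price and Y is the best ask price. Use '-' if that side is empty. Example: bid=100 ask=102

Answer: bid=- ask=98
bid=- ask=98
bid=- ask=-
bid=- ask=-
bid=98 ask=-
bid=98 ask=103

Derivation:
After op 1 [order #1] limit_sell(price=98, qty=2): fills=none; bids=[-] asks=[#1:2@98]
After op 2 [order #2] market_sell(qty=1): fills=none; bids=[-] asks=[#1:2@98]
After op 3 cancel(order #1): fills=none; bids=[-] asks=[-]
After op 4 [order #3] market_buy(qty=3): fills=none; bids=[-] asks=[-]
After op 5 [order #4] limit_buy(price=98, qty=7): fills=none; bids=[#4:7@98] asks=[-]
After op 6 [order #5] limit_sell(price=103, qty=6): fills=none; bids=[#4:7@98] asks=[#5:6@103]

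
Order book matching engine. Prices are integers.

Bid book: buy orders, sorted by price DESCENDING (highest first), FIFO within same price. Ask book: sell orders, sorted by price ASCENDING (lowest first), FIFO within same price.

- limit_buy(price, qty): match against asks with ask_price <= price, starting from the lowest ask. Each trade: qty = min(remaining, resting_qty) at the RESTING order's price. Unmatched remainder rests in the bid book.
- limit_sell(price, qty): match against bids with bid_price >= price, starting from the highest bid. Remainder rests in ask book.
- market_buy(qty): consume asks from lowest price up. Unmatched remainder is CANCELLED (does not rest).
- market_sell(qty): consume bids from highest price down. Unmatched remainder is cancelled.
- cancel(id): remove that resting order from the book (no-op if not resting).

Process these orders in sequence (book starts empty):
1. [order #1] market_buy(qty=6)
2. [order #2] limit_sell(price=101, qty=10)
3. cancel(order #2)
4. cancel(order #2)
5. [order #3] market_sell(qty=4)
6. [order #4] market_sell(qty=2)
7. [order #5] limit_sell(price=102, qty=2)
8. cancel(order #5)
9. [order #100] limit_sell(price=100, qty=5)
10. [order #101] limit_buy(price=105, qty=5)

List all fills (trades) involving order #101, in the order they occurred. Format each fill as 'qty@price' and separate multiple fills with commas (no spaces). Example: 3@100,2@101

Answer: 5@100

Derivation:
After op 1 [order #1] market_buy(qty=6): fills=none; bids=[-] asks=[-]
After op 2 [order #2] limit_sell(price=101, qty=10): fills=none; bids=[-] asks=[#2:10@101]
After op 3 cancel(order #2): fills=none; bids=[-] asks=[-]
After op 4 cancel(order #2): fills=none; bids=[-] asks=[-]
After op 5 [order #3] market_sell(qty=4): fills=none; bids=[-] asks=[-]
After op 6 [order #4] market_sell(qty=2): fills=none; bids=[-] asks=[-]
After op 7 [order #5] limit_sell(price=102, qty=2): fills=none; bids=[-] asks=[#5:2@102]
After op 8 cancel(order #5): fills=none; bids=[-] asks=[-]
After op 9 [order #100] limit_sell(price=100, qty=5): fills=none; bids=[-] asks=[#100:5@100]
After op 10 [order #101] limit_buy(price=105, qty=5): fills=#101x#100:5@100; bids=[-] asks=[-]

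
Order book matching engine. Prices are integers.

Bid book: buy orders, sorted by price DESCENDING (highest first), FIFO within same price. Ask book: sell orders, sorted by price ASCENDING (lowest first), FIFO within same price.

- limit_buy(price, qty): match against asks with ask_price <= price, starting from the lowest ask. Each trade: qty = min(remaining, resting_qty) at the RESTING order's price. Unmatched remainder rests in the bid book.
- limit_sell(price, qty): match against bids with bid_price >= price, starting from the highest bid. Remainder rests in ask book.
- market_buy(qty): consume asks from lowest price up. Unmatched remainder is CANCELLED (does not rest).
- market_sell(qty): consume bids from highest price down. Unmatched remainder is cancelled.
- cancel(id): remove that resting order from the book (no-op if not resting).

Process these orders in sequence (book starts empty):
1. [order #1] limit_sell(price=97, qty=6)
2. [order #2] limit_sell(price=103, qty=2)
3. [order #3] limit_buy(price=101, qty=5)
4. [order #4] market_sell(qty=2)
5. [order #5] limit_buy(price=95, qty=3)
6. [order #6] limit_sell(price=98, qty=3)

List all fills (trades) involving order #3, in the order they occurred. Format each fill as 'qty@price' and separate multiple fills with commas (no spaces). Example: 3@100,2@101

Answer: 5@97

Derivation:
After op 1 [order #1] limit_sell(price=97, qty=6): fills=none; bids=[-] asks=[#1:6@97]
After op 2 [order #2] limit_sell(price=103, qty=2): fills=none; bids=[-] asks=[#1:6@97 #2:2@103]
After op 3 [order #3] limit_buy(price=101, qty=5): fills=#3x#1:5@97; bids=[-] asks=[#1:1@97 #2:2@103]
After op 4 [order #4] market_sell(qty=2): fills=none; bids=[-] asks=[#1:1@97 #2:2@103]
After op 5 [order #5] limit_buy(price=95, qty=3): fills=none; bids=[#5:3@95] asks=[#1:1@97 #2:2@103]
After op 6 [order #6] limit_sell(price=98, qty=3): fills=none; bids=[#5:3@95] asks=[#1:1@97 #6:3@98 #2:2@103]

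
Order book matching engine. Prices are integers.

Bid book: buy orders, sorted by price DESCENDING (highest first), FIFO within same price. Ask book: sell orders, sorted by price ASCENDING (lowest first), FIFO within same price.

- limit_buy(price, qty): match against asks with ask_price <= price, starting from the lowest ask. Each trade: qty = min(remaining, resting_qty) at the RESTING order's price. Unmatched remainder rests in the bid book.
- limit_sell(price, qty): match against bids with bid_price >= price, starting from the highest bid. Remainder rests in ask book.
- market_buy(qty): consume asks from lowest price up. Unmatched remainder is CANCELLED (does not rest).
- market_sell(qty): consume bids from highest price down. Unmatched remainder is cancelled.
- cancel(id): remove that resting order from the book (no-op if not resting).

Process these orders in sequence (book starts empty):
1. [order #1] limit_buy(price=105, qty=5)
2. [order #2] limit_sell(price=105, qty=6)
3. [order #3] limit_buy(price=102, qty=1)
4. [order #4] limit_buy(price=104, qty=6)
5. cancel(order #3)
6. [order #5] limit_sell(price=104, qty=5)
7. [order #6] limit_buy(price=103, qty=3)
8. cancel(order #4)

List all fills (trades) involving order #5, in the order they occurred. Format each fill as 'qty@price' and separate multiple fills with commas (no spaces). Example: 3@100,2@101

After op 1 [order #1] limit_buy(price=105, qty=5): fills=none; bids=[#1:5@105] asks=[-]
After op 2 [order #2] limit_sell(price=105, qty=6): fills=#1x#2:5@105; bids=[-] asks=[#2:1@105]
After op 3 [order #3] limit_buy(price=102, qty=1): fills=none; bids=[#3:1@102] asks=[#2:1@105]
After op 4 [order #4] limit_buy(price=104, qty=6): fills=none; bids=[#4:6@104 #3:1@102] asks=[#2:1@105]
After op 5 cancel(order #3): fills=none; bids=[#4:6@104] asks=[#2:1@105]
After op 6 [order #5] limit_sell(price=104, qty=5): fills=#4x#5:5@104; bids=[#4:1@104] asks=[#2:1@105]
After op 7 [order #6] limit_buy(price=103, qty=3): fills=none; bids=[#4:1@104 #6:3@103] asks=[#2:1@105]
After op 8 cancel(order #4): fills=none; bids=[#6:3@103] asks=[#2:1@105]

Answer: 5@104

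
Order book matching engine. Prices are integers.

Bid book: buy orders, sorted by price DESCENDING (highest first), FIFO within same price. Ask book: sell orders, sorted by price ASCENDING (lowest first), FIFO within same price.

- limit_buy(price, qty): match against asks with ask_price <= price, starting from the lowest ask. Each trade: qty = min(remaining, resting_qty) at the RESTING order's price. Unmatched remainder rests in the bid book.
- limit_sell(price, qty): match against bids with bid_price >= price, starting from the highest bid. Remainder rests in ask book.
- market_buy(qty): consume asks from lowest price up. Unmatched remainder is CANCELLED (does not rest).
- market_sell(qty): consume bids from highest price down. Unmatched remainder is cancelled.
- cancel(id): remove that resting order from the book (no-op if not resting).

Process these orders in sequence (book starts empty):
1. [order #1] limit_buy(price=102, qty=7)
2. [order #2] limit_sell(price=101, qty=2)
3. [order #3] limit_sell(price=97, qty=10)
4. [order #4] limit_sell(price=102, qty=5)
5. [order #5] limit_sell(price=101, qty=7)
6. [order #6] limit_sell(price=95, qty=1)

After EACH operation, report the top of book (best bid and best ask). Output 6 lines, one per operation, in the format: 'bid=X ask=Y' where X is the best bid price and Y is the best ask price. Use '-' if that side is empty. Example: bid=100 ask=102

Answer: bid=102 ask=-
bid=102 ask=-
bid=- ask=97
bid=- ask=97
bid=- ask=97
bid=- ask=95

Derivation:
After op 1 [order #1] limit_buy(price=102, qty=7): fills=none; bids=[#1:7@102] asks=[-]
After op 2 [order #2] limit_sell(price=101, qty=2): fills=#1x#2:2@102; bids=[#1:5@102] asks=[-]
After op 3 [order #3] limit_sell(price=97, qty=10): fills=#1x#3:5@102; bids=[-] asks=[#3:5@97]
After op 4 [order #4] limit_sell(price=102, qty=5): fills=none; bids=[-] asks=[#3:5@97 #4:5@102]
After op 5 [order #5] limit_sell(price=101, qty=7): fills=none; bids=[-] asks=[#3:5@97 #5:7@101 #4:5@102]
After op 6 [order #6] limit_sell(price=95, qty=1): fills=none; bids=[-] asks=[#6:1@95 #3:5@97 #5:7@101 #4:5@102]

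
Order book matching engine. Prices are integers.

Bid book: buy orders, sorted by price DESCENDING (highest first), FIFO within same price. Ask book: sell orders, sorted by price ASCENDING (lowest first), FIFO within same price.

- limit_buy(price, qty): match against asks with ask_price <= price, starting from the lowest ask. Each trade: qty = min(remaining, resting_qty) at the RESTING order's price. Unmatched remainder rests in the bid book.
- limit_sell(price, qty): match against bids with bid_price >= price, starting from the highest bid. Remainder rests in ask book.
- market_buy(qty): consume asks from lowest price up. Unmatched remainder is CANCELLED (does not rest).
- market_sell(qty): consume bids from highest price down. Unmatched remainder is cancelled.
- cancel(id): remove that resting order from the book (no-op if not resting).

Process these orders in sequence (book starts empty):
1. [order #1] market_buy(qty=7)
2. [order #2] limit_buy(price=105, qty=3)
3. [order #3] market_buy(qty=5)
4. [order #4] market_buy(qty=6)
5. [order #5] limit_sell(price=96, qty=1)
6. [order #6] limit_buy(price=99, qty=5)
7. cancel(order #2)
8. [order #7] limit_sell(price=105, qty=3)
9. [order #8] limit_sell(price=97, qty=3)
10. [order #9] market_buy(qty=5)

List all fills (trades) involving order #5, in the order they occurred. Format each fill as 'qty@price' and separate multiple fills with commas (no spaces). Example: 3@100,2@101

After op 1 [order #1] market_buy(qty=7): fills=none; bids=[-] asks=[-]
After op 2 [order #2] limit_buy(price=105, qty=3): fills=none; bids=[#2:3@105] asks=[-]
After op 3 [order #3] market_buy(qty=5): fills=none; bids=[#2:3@105] asks=[-]
After op 4 [order #4] market_buy(qty=6): fills=none; bids=[#2:3@105] asks=[-]
After op 5 [order #5] limit_sell(price=96, qty=1): fills=#2x#5:1@105; bids=[#2:2@105] asks=[-]
After op 6 [order #6] limit_buy(price=99, qty=5): fills=none; bids=[#2:2@105 #6:5@99] asks=[-]
After op 7 cancel(order #2): fills=none; bids=[#6:5@99] asks=[-]
After op 8 [order #7] limit_sell(price=105, qty=3): fills=none; bids=[#6:5@99] asks=[#7:3@105]
After op 9 [order #8] limit_sell(price=97, qty=3): fills=#6x#8:3@99; bids=[#6:2@99] asks=[#7:3@105]
After op 10 [order #9] market_buy(qty=5): fills=#9x#7:3@105; bids=[#6:2@99] asks=[-]

Answer: 1@105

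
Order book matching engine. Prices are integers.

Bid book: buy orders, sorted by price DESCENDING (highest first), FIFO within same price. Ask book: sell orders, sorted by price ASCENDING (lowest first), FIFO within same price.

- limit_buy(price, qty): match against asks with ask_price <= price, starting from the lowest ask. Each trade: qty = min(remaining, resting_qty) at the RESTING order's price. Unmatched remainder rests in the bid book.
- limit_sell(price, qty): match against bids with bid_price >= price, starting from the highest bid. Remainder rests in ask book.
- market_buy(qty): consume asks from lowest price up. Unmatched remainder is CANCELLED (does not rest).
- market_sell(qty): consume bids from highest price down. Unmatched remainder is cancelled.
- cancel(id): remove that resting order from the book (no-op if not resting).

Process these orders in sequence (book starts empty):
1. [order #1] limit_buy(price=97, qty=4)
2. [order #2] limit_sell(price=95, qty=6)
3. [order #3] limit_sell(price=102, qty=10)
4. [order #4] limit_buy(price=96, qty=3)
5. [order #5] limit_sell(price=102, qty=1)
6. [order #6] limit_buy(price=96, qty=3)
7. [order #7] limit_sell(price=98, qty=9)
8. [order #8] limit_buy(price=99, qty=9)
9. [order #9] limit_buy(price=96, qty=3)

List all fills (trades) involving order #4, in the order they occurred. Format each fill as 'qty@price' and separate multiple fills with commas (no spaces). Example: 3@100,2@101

After op 1 [order #1] limit_buy(price=97, qty=4): fills=none; bids=[#1:4@97] asks=[-]
After op 2 [order #2] limit_sell(price=95, qty=6): fills=#1x#2:4@97; bids=[-] asks=[#2:2@95]
After op 3 [order #3] limit_sell(price=102, qty=10): fills=none; bids=[-] asks=[#2:2@95 #3:10@102]
After op 4 [order #4] limit_buy(price=96, qty=3): fills=#4x#2:2@95; bids=[#4:1@96] asks=[#3:10@102]
After op 5 [order #5] limit_sell(price=102, qty=1): fills=none; bids=[#4:1@96] asks=[#3:10@102 #5:1@102]
After op 6 [order #6] limit_buy(price=96, qty=3): fills=none; bids=[#4:1@96 #6:3@96] asks=[#3:10@102 #5:1@102]
After op 7 [order #7] limit_sell(price=98, qty=9): fills=none; bids=[#4:1@96 #6:3@96] asks=[#7:9@98 #3:10@102 #5:1@102]
After op 8 [order #8] limit_buy(price=99, qty=9): fills=#8x#7:9@98; bids=[#4:1@96 #6:3@96] asks=[#3:10@102 #5:1@102]
After op 9 [order #9] limit_buy(price=96, qty=3): fills=none; bids=[#4:1@96 #6:3@96 #9:3@96] asks=[#3:10@102 #5:1@102]

Answer: 2@95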